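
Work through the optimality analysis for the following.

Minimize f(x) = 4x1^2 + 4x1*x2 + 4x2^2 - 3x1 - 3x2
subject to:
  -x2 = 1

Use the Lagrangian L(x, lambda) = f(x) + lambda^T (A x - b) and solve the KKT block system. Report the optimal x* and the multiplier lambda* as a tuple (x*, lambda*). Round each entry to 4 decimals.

Form the Lagrangian:
  L(x, lambda) = (1/2) x^T Q x + c^T x + lambda^T (A x - b)
Stationarity (grad_x L = 0): Q x + c + A^T lambda = 0.
Primal feasibility: A x = b.

This gives the KKT block system:
  [ Q   A^T ] [ x     ]   [-c ]
  [ A    0  ] [ lambda ] = [ b ]

Solving the linear system:
  x*      = (0.875, -1)
  lambda* = (-7.5)
  f(x*)   = 3.9375

x* = (0.875, -1), lambda* = (-7.5)


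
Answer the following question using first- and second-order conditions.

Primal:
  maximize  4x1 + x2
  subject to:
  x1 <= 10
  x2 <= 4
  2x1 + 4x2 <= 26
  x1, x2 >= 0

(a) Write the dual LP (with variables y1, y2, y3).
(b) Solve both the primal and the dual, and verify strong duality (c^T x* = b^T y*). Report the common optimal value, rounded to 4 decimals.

The standard primal-dual pair for 'max c^T x s.t. A x <= b, x >= 0' is:
  Dual:  min b^T y  s.t.  A^T y >= c,  y >= 0.

So the dual LP is:
  minimize  10y1 + 4y2 + 26y3
  subject to:
    y1 + 2y3 >= 4
    y2 + 4y3 >= 1
    y1, y2, y3 >= 0

Solving the primal: x* = (10, 1.5).
  primal value c^T x* = 41.5.
Solving the dual: y* = (3.5, 0, 0.25).
  dual value b^T y* = 41.5.
Strong duality: c^T x* = b^T y*. Confirmed.

41.5


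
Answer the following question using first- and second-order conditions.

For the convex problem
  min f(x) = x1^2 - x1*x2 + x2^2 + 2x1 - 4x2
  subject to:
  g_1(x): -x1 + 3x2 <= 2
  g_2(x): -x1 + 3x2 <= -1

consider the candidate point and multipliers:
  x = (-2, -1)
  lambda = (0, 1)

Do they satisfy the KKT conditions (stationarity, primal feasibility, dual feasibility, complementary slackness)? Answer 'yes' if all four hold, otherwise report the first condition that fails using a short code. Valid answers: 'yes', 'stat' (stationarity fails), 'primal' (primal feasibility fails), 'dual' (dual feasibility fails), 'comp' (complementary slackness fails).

Gradient of f: grad f(x) = Q x + c = (-1, -4)
Constraint values g_i(x) = a_i^T x - b_i:
  g_1((-2, -1)) = -3
  g_2((-2, -1)) = 0
Stationarity residual: grad f(x) + sum_i lambda_i a_i = (-2, -1)
  -> stationarity FAILS
Primal feasibility (all g_i <= 0): OK
Dual feasibility (all lambda_i >= 0): OK
Complementary slackness (lambda_i * g_i(x) = 0 for all i): OK

Verdict: the first failing condition is stationarity -> stat.

stat


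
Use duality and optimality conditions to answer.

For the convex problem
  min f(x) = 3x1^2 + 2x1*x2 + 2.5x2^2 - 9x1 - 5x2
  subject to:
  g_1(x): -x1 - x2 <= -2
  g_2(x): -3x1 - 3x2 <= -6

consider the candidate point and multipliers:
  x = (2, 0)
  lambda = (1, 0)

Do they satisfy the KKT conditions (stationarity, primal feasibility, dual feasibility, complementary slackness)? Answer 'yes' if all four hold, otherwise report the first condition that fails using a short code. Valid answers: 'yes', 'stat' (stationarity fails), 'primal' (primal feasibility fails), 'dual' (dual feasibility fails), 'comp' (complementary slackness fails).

Gradient of f: grad f(x) = Q x + c = (3, -1)
Constraint values g_i(x) = a_i^T x - b_i:
  g_1((2, 0)) = 0
  g_2((2, 0)) = 0
Stationarity residual: grad f(x) + sum_i lambda_i a_i = (2, -2)
  -> stationarity FAILS
Primal feasibility (all g_i <= 0): OK
Dual feasibility (all lambda_i >= 0): OK
Complementary slackness (lambda_i * g_i(x) = 0 for all i): OK

Verdict: the first failing condition is stationarity -> stat.

stat


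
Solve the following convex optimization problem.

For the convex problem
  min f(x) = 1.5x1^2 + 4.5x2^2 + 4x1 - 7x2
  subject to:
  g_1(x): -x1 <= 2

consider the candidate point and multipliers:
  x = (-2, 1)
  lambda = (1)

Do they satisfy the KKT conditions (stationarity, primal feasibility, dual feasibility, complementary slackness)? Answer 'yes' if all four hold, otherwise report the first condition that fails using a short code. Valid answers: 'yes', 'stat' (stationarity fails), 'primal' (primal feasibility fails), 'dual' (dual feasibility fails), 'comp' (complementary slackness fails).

Gradient of f: grad f(x) = Q x + c = (-2, 2)
Constraint values g_i(x) = a_i^T x - b_i:
  g_1((-2, 1)) = 0
Stationarity residual: grad f(x) + sum_i lambda_i a_i = (-3, 2)
  -> stationarity FAILS
Primal feasibility (all g_i <= 0): OK
Dual feasibility (all lambda_i >= 0): OK
Complementary slackness (lambda_i * g_i(x) = 0 for all i): OK

Verdict: the first failing condition is stationarity -> stat.

stat


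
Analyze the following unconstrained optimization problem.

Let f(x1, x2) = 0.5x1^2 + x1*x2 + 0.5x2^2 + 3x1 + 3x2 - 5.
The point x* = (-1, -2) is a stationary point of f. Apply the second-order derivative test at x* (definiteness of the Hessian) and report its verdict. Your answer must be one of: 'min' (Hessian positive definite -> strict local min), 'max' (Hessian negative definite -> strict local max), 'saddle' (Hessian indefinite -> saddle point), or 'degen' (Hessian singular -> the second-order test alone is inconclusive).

Compute the Hessian H = grad^2 f:
  H = [[1, 1], [1, 1]]
Verify stationarity: grad f(x*) = H x* + g = (0, 0).
Eigenvalues of H: 0, 2.
H has a zero eigenvalue (singular; positive semidefinite but not definite), so H is neither positive definite, negative definite, nor indefinite. The second-order test alone is inconclusive -> degen.
(Indeed, f is constant along the null direction of H through x*, so x* is not a strict local extremum.)

degen


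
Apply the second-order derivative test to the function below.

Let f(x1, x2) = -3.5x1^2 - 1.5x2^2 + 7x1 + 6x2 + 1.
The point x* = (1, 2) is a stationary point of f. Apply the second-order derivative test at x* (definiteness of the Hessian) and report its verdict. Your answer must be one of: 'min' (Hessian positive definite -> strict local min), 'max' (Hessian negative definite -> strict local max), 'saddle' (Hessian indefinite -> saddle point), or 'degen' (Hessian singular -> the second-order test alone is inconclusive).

Compute the Hessian H = grad^2 f:
  H = [[-7, 0], [0, -3]]
Verify stationarity: grad f(x*) = H x* + g = (0, 0).
Eigenvalues of H: -7, -3.
Both eigenvalues < 0, so H is negative definite -> x* is a strict local max.

max


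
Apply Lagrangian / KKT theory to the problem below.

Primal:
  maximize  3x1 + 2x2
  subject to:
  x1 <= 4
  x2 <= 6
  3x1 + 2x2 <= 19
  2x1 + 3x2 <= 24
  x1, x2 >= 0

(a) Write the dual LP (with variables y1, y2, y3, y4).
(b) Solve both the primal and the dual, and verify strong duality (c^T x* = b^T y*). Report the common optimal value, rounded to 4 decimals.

The standard primal-dual pair for 'max c^T x s.t. A x <= b, x >= 0' is:
  Dual:  min b^T y  s.t.  A^T y >= c,  y >= 0.

So the dual LP is:
  minimize  4y1 + 6y2 + 19y3 + 24y4
  subject to:
    y1 + 3y3 + 2y4 >= 3
    y2 + 2y3 + 3y4 >= 2
    y1, y2, y3, y4 >= 0

Solving the primal: x* = (4, 3.5).
  primal value c^T x* = 19.
Solving the dual: y* = (0, 0, 1, 0).
  dual value b^T y* = 19.
Strong duality: c^T x* = b^T y*. Confirmed.

19


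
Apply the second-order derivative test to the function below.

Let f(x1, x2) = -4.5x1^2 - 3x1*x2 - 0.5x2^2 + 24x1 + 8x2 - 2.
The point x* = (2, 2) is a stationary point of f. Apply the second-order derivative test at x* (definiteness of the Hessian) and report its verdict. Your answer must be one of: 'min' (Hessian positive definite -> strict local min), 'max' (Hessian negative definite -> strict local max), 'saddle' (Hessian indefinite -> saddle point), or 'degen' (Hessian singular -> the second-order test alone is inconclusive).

Compute the Hessian H = grad^2 f:
  H = [[-9, -3], [-3, -1]]
Verify stationarity: grad f(x*) = H x* + g = (0, 0).
Eigenvalues of H: -10, 0.
H has a zero eigenvalue (singular; negative semidefinite but not definite), so H is neither positive definite, negative definite, nor indefinite. The second-order test alone is inconclusive -> degen.
(Indeed, f is constant along the null direction of H through x*, so x* is not a strict local extremum.)

degen


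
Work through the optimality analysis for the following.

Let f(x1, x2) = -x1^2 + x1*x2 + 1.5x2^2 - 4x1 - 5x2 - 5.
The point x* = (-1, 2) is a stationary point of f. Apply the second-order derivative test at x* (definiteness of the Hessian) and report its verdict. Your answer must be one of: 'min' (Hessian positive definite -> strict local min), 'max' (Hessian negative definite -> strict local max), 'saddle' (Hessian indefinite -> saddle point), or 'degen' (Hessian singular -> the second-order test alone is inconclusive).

Compute the Hessian H = grad^2 f:
  H = [[-2, 1], [1, 3]]
Verify stationarity: grad f(x*) = H x* + g = (0, 0).
Eigenvalues of H: -2.1926, 3.1926.
Eigenvalues have mixed signs, so H is indefinite -> x* is a saddle point.

saddle


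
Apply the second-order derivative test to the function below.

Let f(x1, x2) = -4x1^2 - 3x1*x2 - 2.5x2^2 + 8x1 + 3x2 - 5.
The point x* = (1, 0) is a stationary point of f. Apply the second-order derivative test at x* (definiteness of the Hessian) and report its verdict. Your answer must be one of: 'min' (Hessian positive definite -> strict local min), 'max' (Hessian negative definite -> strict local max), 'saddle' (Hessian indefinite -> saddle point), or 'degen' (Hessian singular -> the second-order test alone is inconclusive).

Compute the Hessian H = grad^2 f:
  H = [[-8, -3], [-3, -5]]
Verify stationarity: grad f(x*) = H x* + g = (0, 0).
Eigenvalues of H: -9.8541, -3.1459.
Both eigenvalues < 0, so H is negative definite -> x* is a strict local max.

max


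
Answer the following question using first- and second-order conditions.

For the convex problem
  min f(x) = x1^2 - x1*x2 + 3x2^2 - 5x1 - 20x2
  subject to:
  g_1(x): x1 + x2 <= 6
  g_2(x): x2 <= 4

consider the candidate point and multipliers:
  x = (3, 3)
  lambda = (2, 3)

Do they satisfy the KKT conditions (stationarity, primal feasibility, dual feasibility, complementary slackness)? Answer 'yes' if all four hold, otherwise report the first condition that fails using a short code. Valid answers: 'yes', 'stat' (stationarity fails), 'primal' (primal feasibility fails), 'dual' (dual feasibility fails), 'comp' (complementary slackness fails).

Gradient of f: grad f(x) = Q x + c = (-2, -5)
Constraint values g_i(x) = a_i^T x - b_i:
  g_1((3, 3)) = 0
  g_2((3, 3)) = -1
Stationarity residual: grad f(x) + sum_i lambda_i a_i = (0, 0)
  -> stationarity OK
Primal feasibility (all g_i <= 0): OK
Dual feasibility (all lambda_i >= 0): OK
Complementary slackness (lambda_i * g_i(x) = 0 for all i): FAILS

Verdict: the first failing condition is complementary_slackness -> comp.

comp


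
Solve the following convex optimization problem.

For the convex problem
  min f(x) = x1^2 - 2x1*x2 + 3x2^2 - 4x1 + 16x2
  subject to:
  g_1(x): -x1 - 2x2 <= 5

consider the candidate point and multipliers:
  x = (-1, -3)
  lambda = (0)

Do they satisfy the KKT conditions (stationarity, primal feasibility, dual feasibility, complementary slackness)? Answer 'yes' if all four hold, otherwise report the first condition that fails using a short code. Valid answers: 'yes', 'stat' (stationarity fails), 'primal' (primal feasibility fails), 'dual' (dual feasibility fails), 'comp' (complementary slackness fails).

Gradient of f: grad f(x) = Q x + c = (0, 0)
Constraint values g_i(x) = a_i^T x - b_i:
  g_1((-1, -3)) = 2
Stationarity residual: grad f(x) + sum_i lambda_i a_i = (0, 0)
  -> stationarity OK
Primal feasibility (all g_i <= 0): FAILS
Dual feasibility (all lambda_i >= 0): OK
Complementary slackness (lambda_i * g_i(x) = 0 for all i): OK

Verdict: the first failing condition is primal_feasibility -> primal.

primal


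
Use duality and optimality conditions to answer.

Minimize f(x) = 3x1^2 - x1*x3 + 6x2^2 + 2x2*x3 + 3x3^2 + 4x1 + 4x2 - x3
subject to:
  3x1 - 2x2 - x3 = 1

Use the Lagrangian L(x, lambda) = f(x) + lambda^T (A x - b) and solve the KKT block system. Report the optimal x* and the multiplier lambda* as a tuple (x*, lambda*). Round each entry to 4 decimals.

Form the Lagrangian:
  L(x, lambda) = (1/2) x^T Q x + c^T x + lambda^T (A x - b)
Stationarity (grad_x L = 0): Q x + c + A^T lambda = 0.
Primal feasibility: A x = b.

This gives the KKT block system:
  [ Q   A^T ] [ x     ]   [-c ]
  [ A    0  ] [ lambda ] = [ b ]

Solving the linear system:
  x*      = (0, -0.5714, 0.1429)
  lambda* = (-1.2857)
  f(x*)   = -0.5714

x* = (0, -0.5714, 0.1429), lambda* = (-1.2857)


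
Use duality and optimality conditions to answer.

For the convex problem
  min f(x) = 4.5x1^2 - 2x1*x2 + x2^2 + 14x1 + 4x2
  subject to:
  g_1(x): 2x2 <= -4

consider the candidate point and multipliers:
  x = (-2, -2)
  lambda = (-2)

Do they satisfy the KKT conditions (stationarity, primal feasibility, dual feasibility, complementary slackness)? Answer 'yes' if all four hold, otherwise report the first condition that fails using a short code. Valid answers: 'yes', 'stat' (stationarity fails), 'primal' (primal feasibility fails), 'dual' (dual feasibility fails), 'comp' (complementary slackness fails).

Gradient of f: grad f(x) = Q x + c = (0, 4)
Constraint values g_i(x) = a_i^T x - b_i:
  g_1((-2, -2)) = 0
Stationarity residual: grad f(x) + sum_i lambda_i a_i = (0, 0)
  -> stationarity OK
Primal feasibility (all g_i <= 0): OK
Dual feasibility (all lambda_i >= 0): FAILS
Complementary slackness (lambda_i * g_i(x) = 0 for all i): OK

Verdict: the first failing condition is dual_feasibility -> dual.

dual


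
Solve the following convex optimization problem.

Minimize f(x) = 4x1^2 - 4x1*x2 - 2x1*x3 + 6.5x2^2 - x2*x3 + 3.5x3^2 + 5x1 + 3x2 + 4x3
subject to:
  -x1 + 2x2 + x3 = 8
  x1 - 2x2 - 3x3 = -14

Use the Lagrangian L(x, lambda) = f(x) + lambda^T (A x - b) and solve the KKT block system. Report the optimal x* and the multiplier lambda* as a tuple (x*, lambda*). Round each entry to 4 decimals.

Form the Lagrangian:
  L(x, lambda) = (1/2) x^T Q x + c^T x + lambda^T (A x - b)
Stationarity (grad_x L = 0): Q x + c + A^T lambda = 0.
Primal feasibility: A x = b.

This gives the KKT block system:
  [ Q   A^T ] [ x     ]   [-c ]
  [ A    0  ] [ lambda ] = [ b ]

Solving the linear system:
  x*      = (-0.7241, 2.1379, 3)
  lambda* = (-10.8621, 4.4828)
  f(x*)   = 82.2241

x* = (-0.7241, 2.1379, 3), lambda* = (-10.8621, 4.4828)


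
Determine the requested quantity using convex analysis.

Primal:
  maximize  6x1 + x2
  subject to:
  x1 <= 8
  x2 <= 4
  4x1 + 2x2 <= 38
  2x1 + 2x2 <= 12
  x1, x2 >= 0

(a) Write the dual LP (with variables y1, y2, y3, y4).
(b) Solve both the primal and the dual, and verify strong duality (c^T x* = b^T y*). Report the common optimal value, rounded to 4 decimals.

The standard primal-dual pair for 'max c^T x s.t. A x <= b, x >= 0' is:
  Dual:  min b^T y  s.t.  A^T y >= c,  y >= 0.

So the dual LP is:
  minimize  8y1 + 4y2 + 38y3 + 12y4
  subject to:
    y1 + 4y3 + 2y4 >= 6
    y2 + 2y3 + 2y4 >= 1
    y1, y2, y3, y4 >= 0

Solving the primal: x* = (6, 0).
  primal value c^T x* = 36.
Solving the dual: y* = (0, 0, 0, 3).
  dual value b^T y* = 36.
Strong duality: c^T x* = b^T y*. Confirmed.

36


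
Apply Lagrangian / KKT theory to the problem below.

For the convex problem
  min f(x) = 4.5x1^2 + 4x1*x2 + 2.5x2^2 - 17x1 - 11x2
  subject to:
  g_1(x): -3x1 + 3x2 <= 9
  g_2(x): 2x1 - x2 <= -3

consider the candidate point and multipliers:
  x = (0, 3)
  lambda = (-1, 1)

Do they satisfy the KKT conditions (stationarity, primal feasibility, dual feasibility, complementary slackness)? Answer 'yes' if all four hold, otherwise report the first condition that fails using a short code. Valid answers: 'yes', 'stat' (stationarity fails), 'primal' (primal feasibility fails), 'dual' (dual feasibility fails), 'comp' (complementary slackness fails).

Gradient of f: grad f(x) = Q x + c = (-5, 4)
Constraint values g_i(x) = a_i^T x - b_i:
  g_1((0, 3)) = 0
  g_2((0, 3)) = 0
Stationarity residual: grad f(x) + sum_i lambda_i a_i = (0, 0)
  -> stationarity OK
Primal feasibility (all g_i <= 0): OK
Dual feasibility (all lambda_i >= 0): FAILS
Complementary slackness (lambda_i * g_i(x) = 0 for all i): OK

Verdict: the first failing condition is dual_feasibility -> dual.

dual


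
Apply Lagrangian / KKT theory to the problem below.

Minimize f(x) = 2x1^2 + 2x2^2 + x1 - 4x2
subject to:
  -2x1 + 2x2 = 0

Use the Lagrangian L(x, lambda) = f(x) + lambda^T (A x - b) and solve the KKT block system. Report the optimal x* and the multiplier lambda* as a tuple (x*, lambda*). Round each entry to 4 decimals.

Form the Lagrangian:
  L(x, lambda) = (1/2) x^T Q x + c^T x + lambda^T (A x - b)
Stationarity (grad_x L = 0): Q x + c + A^T lambda = 0.
Primal feasibility: A x = b.

This gives the KKT block system:
  [ Q   A^T ] [ x     ]   [-c ]
  [ A    0  ] [ lambda ] = [ b ]

Solving the linear system:
  x*      = (0.375, 0.375)
  lambda* = (1.25)
  f(x*)   = -0.5625

x* = (0.375, 0.375), lambda* = (1.25)


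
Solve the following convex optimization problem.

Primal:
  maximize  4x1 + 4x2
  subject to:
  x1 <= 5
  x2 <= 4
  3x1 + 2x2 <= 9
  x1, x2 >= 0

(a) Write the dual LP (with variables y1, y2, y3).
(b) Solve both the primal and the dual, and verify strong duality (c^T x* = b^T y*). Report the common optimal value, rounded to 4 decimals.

The standard primal-dual pair for 'max c^T x s.t. A x <= b, x >= 0' is:
  Dual:  min b^T y  s.t.  A^T y >= c,  y >= 0.

So the dual LP is:
  minimize  5y1 + 4y2 + 9y3
  subject to:
    y1 + 3y3 >= 4
    y2 + 2y3 >= 4
    y1, y2, y3 >= 0

Solving the primal: x* = (0.3333, 4).
  primal value c^T x* = 17.3333.
Solving the dual: y* = (0, 1.3333, 1.3333).
  dual value b^T y* = 17.3333.
Strong duality: c^T x* = b^T y*. Confirmed.

17.3333


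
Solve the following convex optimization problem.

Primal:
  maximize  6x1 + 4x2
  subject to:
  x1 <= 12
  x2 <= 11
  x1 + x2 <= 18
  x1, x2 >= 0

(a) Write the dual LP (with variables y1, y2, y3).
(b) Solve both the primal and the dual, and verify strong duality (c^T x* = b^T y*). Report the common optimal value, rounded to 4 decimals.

The standard primal-dual pair for 'max c^T x s.t. A x <= b, x >= 0' is:
  Dual:  min b^T y  s.t.  A^T y >= c,  y >= 0.

So the dual LP is:
  minimize  12y1 + 11y2 + 18y3
  subject to:
    y1 + y3 >= 6
    y2 + y3 >= 4
    y1, y2, y3 >= 0

Solving the primal: x* = (12, 6).
  primal value c^T x* = 96.
Solving the dual: y* = (2, 0, 4).
  dual value b^T y* = 96.
Strong duality: c^T x* = b^T y*. Confirmed.

96


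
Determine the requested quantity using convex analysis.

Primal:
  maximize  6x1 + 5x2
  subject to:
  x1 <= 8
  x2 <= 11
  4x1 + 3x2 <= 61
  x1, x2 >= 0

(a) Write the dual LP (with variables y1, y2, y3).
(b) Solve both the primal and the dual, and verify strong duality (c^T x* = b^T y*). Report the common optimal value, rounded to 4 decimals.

The standard primal-dual pair for 'max c^T x s.t. A x <= b, x >= 0' is:
  Dual:  min b^T y  s.t.  A^T y >= c,  y >= 0.

So the dual LP is:
  minimize  8y1 + 11y2 + 61y3
  subject to:
    y1 + 4y3 >= 6
    y2 + 3y3 >= 5
    y1, y2, y3 >= 0

Solving the primal: x* = (7, 11).
  primal value c^T x* = 97.
Solving the dual: y* = (0, 0.5, 1.5).
  dual value b^T y* = 97.
Strong duality: c^T x* = b^T y*. Confirmed.

97


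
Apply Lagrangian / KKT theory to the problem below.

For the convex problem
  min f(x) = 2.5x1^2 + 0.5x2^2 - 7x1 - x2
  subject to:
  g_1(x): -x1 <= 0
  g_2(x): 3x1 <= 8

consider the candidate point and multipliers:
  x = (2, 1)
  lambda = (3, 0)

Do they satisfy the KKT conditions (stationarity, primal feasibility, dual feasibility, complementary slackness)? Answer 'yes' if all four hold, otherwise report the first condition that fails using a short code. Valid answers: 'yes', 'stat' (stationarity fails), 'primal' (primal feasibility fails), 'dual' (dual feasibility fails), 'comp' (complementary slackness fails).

Gradient of f: grad f(x) = Q x + c = (3, 0)
Constraint values g_i(x) = a_i^T x - b_i:
  g_1((2, 1)) = -2
  g_2((2, 1)) = -2
Stationarity residual: grad f(x) + sum_i lambda_i a_i = (0, 0)
  -> stationarity OK
Primal feasibility (all g_i <= 0): OK
Dual feasibility (all lambda_i >= 0): OK
Complementary slackness (lambda_i * g_i(x) = 0 for all i): FAILS

Verdict: the first failing condition is complementary_slackness -> comp.

comp


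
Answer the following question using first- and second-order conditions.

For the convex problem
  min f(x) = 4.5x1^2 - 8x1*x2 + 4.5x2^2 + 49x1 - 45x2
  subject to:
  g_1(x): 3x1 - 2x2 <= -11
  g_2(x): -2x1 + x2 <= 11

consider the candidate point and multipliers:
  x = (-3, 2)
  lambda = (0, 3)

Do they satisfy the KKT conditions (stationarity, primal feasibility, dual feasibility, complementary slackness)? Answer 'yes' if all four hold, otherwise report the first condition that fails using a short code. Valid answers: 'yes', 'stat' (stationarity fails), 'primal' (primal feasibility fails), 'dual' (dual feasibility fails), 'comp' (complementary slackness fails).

Gradient of f: grad f(x) = Q x + c = (6, -3)
Constraint values g_i(x) = a_i^T x - b_i:
  g_1((-3, 2)) = -2
  g_2((-3, 2)) = -3
Stationarity residual: grad f(x) + sum_i lambda_i a_i = (0, 0)
  -> stationarity OK
Primal feasibility (all g_i <= 0): OK
Dual feasibility (all lambda_i >= 0): OK
Complementary slackness (lambda_i * g_i(x) = 0 for all i): FAILS

Verdict: the first failing condition is complementary_slackness -> comp.

comp


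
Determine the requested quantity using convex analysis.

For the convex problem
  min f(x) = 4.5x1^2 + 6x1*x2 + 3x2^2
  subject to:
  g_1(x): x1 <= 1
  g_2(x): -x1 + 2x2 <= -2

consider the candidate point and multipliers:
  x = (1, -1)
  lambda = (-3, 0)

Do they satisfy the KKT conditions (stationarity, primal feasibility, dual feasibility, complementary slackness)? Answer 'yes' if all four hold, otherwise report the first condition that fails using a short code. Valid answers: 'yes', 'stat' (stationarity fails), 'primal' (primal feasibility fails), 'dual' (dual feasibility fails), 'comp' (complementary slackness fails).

Gradient of f: grad f(x) = Q x + c = (3, 0)
Constraint values g_i(x) = a_i^T x - b_i:
  g_1((1, -1)) = 0
  g_2((1, -1)) = -1
Stationarity residual: grad f(x) + sum_i lambda_i a_i = (0, 0)
  -> stationarity OK
Primal feasibility (all g_i <= 0): OK
Dual feasibility (all lambda_i >= 0): FAILS
Complementary slackness (lambda_i * g_i(x) = 0 for all i): OK

Verdict: the first failing condition is dual_feasibility -> dual.

dual


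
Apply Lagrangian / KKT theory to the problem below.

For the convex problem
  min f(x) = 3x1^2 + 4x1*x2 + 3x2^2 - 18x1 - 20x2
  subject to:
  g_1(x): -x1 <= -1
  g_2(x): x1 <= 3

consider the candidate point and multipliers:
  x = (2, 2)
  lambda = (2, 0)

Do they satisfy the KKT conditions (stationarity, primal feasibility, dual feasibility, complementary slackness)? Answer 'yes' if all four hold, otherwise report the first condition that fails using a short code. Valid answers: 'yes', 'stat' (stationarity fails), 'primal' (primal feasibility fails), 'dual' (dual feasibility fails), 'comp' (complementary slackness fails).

Gradient of f: grad f(x) = Q x + c = (2, 0)
Constraint values g_i(x) = a_i^T x - b_i:
  g_1((2, 2)) = -1
  g_2((2, 2)) = -1
Stationarity residual: grad f(x) + sum_i lambda_i a_i = (0, 0)
  -> stationarity OK
Primal feasibility (all g_i <= 0): OK
Dual feasibility (all lambda_i >= 0): OK
Complementary slackness (lambda_i * g_i(x) = 0 for all i): FAILS

Verdict: the first failing condition is complementary_slackness -> comp.

comp


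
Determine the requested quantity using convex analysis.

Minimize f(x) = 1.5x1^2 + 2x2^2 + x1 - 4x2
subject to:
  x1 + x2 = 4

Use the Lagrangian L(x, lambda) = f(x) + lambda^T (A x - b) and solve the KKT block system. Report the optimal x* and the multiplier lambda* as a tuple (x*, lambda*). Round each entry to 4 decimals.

Form the Lagrangian:
  L(x, lambda) = (1/2) x^T Q x + c^T x + lambda^T (A x - b)
Stationarity (grad_x L = 0): Q x + c + A^T lambda = 0.
Primal feasibility: A x = b.

This gives the KKT block system:
  [ Q   A^T ] [ x     ]   [-c ]
  [ A    0  ] [ lambda ] = [ b ]

Solving the linear system:
  x*      = (1.5714, 2.4286)
  lambda* = (-5.7143)
  f(x*)   = 7.3571

x* = (1.5714, 2.4286), lambda* = (-5.7143)


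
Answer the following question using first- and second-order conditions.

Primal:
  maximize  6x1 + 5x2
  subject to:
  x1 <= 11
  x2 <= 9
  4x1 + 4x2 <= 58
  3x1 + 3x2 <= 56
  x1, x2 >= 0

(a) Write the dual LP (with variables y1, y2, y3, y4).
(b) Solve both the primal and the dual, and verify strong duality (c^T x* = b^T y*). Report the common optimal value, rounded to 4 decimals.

The standard primal-dual pair for 'max c^T x s.t. A x <= b, x >= 0' is:
  Dual:  min b^T y  s.t.  A^T y >= c,  y >= 0.

So the dual LP is:
  minimize  11y1 + 9y2 + 58y3 + 56y4
  subject to:
    y1 + 4y3 + 3y4 >= 6
    y2 + 4y3 + 3y4 >= 5
    y1, y2, y3, y4 >= 0

Solving the primal: x* = (11, 3.5).
  primal value c^T x* = 83.5.
Solving the dual: y* = (1, 0, 1.25, 0).
  dual value b^T y* = 83.5.
Strong duality: c^T x* = b^T y*. Confirmed.

83.5


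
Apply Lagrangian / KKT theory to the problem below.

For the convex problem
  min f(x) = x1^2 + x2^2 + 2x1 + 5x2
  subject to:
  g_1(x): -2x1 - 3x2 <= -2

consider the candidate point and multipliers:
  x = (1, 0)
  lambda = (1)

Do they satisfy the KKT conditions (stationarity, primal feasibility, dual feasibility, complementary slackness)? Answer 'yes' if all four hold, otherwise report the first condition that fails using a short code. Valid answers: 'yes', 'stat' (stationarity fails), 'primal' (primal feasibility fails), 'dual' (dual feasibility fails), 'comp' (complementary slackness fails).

Gradient of f: grad f(x) = Q x + c = (4, 5)
Constraint values g_i(x) = a_i^T x - b_i:
  g_1((1, 0)) = 0
Stationarity residual: grad f(x) + sum_i lambda_i a_i = (2, 2)
  -> stationarity FAILS
Primal feasibility (all g_i <= 0): OK
Dual feasibility (all lambda_i >= 0): OK
Complementary slackness (lambda_i * g_i(x) = 0 for all i): OK

Verdict: the first failing condition is stationarity -> stat.

stat


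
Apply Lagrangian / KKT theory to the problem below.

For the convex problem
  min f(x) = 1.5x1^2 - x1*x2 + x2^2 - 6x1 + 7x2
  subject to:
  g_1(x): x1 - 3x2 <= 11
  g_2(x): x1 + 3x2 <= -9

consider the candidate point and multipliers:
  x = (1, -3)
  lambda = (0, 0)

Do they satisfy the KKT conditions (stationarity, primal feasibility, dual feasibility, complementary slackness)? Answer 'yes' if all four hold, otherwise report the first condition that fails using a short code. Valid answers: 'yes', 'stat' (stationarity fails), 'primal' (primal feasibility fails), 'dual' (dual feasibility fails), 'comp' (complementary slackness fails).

Gradient of f: grad f(x) = Q x + c = (0, 0)
Constraint values g_i(x) = a_i^T x - b_i:
  g_1((1, -3)) = -1
  g_2((1, -3)) = 1
Stationarity residual: grad f(x) + sum_i lambda_i a_i = (0, 0)
  -> stationarity OK
Primal feasibility (all g_i <= 0): FAILS
Dual feasibility (all lambda_i >= 0): OK
Complementary slackness (lambda_i * g_i(x) = 0 for all i): OK

Verdict: the first failing condition is primal_feasibility -> primal.

primal


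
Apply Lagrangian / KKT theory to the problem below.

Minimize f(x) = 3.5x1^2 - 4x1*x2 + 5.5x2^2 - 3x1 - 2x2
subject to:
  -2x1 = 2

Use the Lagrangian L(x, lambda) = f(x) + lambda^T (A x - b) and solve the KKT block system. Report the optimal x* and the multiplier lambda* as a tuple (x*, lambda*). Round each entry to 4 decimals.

Form the Lagrangian:
  L(x, lambda) = (1/2) x^T Q x + c^T x + lambda^T (A x - b)
Stationarity (grad_x L = 0): Q x + c + A^T lambda = 0.
Primal feasibility: A x = b.

This gives the KKT block system:
  [ Q   A^T ] [ x     ]   [-c ]
  [ A    0  ] [ lambda ] = [ b ]

Solving the linear system:
  x*      = (-1, -0.1818)
  lambda* = (-4.6364)
  f(x*)   = 6.3182

x* = (-1, -0.1818), lambda* = (-4.6364)


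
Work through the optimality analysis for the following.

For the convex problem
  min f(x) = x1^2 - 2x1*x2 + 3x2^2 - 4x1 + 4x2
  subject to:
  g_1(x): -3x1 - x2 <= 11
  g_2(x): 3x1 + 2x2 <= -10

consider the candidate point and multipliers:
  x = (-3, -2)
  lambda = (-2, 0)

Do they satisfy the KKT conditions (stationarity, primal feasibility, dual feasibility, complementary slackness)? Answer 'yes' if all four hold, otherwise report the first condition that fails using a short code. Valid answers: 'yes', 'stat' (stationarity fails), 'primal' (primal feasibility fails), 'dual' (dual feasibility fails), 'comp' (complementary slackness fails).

Gradient of f: grad f(x) = Q x + c = (-6, -2)
Constraint values g_i(x) = a_i^T x - b_i:
  g_1((-3, -2)) = 0
  g_2((-3, -2)) = -3
Stationarity residual: grad f(x) + sum_i lambda_i a_i = (0, 0)
  -> stationarity OK
Primal feasibility (all g_i <= 0): OK
Dual feasibility (all lambda_i >= 0): FAILS
Complementary slackness (lambda_i * g_i(x) = 0 for all i): OK

Verdict: the first failing condition is dual_feasibility -> dual.

dual


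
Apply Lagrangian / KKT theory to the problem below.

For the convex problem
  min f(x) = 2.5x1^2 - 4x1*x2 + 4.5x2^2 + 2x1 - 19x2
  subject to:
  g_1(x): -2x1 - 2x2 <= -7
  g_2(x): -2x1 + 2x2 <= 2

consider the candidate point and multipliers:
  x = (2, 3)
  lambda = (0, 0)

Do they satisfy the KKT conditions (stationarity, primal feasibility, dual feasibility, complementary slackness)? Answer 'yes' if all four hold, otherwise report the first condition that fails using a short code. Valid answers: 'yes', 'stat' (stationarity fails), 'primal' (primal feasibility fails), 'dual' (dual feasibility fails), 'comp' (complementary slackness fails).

Gradient of f: grad f(x) = Q x + c = (0, 0)
Constraint values g_i(x) = a_i^T x - b_i:
  g_1((2, 3)) = -3
  g_2((2, 3)) = 0
Stationarity residual: grad f(x) + sum_i lambda_i a_i = (0, 0)
  -> stationarity OK
Primal feasibility (all g_i <= 0): OK
Dual feasibility (all lambda_i >= 0): OK
Complementary slackness (lambda_i * g_i(x) = 0 for all i): OK

Verdict: yes, KKT holds.

yes


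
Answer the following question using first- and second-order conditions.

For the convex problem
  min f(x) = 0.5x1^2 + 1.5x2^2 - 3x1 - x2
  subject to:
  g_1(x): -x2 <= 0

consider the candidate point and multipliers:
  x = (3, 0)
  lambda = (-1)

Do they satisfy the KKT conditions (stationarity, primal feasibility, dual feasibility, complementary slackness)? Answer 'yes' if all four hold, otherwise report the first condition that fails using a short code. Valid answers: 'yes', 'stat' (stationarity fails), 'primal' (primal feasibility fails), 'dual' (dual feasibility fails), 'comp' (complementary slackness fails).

Gradient of f: grad f(x) = Q x + c = (0, -1)
Constraint values g_i(x) = a_i^T x - b_i:
  g_1((3, 0)) = 0
Stationarity residual: grad f(x) + sum_i lambda_i a_i = (0, 0)
  -> stationarity OK
Primal feasibility (all g_i <= 0): OK
Dual feasibility (all lambda_i >= 0): FAILS
Complementary slackness (lambda_i * g_i(x) = 0 for all i): OK

Verdict: the first failing condition is dual_feasibility -> dual.

dual


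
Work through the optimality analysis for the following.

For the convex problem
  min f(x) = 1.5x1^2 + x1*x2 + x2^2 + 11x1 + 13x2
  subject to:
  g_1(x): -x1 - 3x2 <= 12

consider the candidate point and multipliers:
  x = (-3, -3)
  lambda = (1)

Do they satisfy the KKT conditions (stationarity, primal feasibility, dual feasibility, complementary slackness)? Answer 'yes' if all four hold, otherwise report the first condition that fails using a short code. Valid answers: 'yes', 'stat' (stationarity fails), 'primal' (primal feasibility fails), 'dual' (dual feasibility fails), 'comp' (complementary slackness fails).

Gradient of f: grad f(x) = Q x + c = (-1, 4)
Constraint values g_i(x) = a_i^T x - b_i:
  g_1((-3, -3)) = 0
Stationarity residual: grad f(x) + sum_i lambda_i a_i = (-2, 1)
  -> stationarity FAILS
Primal feasibility (all g_i <= 0): OK
Dual feasibility (all lambda_i >= 0): OK
Complementary slackness (lambda_i * g_i(x) = 0 for all i): OK

Verdict: the first failing condition is stationarity -> stat.

stat


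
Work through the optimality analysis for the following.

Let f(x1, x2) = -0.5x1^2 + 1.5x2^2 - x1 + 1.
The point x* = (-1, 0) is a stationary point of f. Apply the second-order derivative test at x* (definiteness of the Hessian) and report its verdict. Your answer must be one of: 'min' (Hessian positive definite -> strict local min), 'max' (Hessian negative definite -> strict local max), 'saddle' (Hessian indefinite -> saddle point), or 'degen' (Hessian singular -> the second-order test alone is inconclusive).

Compute the Hessian H = grad^2 f:
  H = [[-1, 0], [0, 3]]
Verify stationarity: grad f(x*) = H x* + g = (0, 0).
Eigenvalues of H: -1, 3.
Eigenvalues have mixed signs, so H is indefinite -> x* is a saddle point.

saddle


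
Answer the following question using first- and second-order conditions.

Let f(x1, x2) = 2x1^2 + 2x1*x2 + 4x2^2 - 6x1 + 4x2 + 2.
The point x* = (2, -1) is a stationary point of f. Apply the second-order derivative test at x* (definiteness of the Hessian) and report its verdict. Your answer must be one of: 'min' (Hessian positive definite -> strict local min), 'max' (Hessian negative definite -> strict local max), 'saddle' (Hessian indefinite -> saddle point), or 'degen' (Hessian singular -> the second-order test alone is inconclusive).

Compute the Hessian H = grad^2 f:
  H = [[4, 2], [2, 8]]
Verify stationarity: grad f(x*) = H x* + g = (0, 0).
Eigenvalues of H: 3.1716, 8.8284.
Both eigenvalues > 0, so H is positive definite -> x* is a strict local min.

min


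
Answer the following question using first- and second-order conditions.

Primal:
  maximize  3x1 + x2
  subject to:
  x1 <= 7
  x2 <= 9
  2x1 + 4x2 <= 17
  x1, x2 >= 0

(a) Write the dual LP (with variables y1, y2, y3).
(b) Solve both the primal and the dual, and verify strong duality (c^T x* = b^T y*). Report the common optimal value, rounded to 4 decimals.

The standard primal-dual pair for 'max c^T x s.t. A x <= b, x >= 0' is:
  Dual:  min b^T y  s.t.  A^T y >= c,  y >= 0.

So the dual LP is:
  minimize  7y1 + 9y2 + 17y3
  subject to:
    y1 + 2y3 >= 3
    y2 + 4y3 >= 1
    y1, y2, y3 >= 0

Solving the primal: x* = (7, 0.75).
  primal value c^T x* = 21.75.
Solving the dual: y* = (2.5, 0, 0.25).
  dual value b^T y* = 21.75.
Strong duality: c^T x* = b^T y*. Confirmed.

21.75


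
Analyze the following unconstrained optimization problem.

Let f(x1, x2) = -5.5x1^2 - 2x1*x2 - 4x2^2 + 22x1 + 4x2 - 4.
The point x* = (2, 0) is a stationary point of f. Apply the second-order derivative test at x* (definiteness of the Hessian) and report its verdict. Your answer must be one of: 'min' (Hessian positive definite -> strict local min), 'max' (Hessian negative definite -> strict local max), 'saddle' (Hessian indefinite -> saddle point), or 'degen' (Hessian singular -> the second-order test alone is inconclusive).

Compute the Hessian H = grad^2 f:
  H = [[-11, -2], [-2, -8]]
Verify stationarity: grad f(x*) = H x* + g = (0, 0).
Eigenvalues of H: -12, -7.
Both eigenvalues < 0, so H is negative definite -> x* is a strict local max.

max


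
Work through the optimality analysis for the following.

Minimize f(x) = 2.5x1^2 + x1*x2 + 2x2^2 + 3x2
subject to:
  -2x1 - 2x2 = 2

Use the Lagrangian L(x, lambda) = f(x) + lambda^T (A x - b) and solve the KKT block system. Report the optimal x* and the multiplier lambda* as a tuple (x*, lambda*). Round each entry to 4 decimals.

Form the Lagrangian:
  L(x, lambda) = (1/2) x^T Q x + c^T x + lambda^T (A x - b)
Stationarity (grad_x L = 0): Q x + c + A^T lambda = 0.
Primal feasibility: A x = b.

This gives the KKT block system:
  [ Q   A^T ] [ x     ]   [-c ]
  [ A    0  ] [ lambda ] = [ b ]

Solving the linear system:
  x*      = (0, -1)
  lambda* = (-0.5)
  f(x*)   = -1

x* = (0, -1), lambda* = (-0.5)


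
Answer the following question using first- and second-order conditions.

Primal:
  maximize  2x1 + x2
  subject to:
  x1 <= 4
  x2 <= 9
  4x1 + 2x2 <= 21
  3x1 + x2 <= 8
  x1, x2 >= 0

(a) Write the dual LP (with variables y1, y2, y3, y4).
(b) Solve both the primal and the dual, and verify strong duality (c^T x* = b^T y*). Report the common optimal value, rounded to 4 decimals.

The standard primal-dual pair for 'max c^T x s.t. A x <= b, x >= 0' is:
  Dual:  min b^T y  s.t.  A^T y >= c,  y >= 0.

So the dual LP is:
  minimize  4y1 + 9y2 + 21y3 + 8y4
  subject to:
    y1 + 4y3 + 3y4 >= 2
    y2 + 2y3 + y4 >= 1
    y1, y2, y3, y4 >= 0

Solving the primal: x* = (0, 8).
  primal value c^T x* = 8.
Solving the dual: y* = (0, 0, 0, 1).
  dual value b^T y* = 8.
Strong duality: c^T x* = b^T y*. Confirmed.

8


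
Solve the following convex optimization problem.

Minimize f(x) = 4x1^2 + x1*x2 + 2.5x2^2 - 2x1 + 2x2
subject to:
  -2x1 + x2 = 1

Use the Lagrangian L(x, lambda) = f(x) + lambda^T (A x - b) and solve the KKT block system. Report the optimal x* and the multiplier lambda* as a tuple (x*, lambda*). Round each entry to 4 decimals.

Form the Lagrangian:
  L(x, lambda) = (1/2) x^T Q x + c^T x + lambda^T (A x - b)
Stationarity (grad_x L = 0): Q x + c + A^T lambda = 0.
Primal feasibility: A x = b.

This gives the KKT block system:
  [ Q   A^T ] [ x     ]   [-c ]
  [ A    0  ] [ lambda ] = [ b ]

Solving the linear system:
  x*      = (-0.4062, 0.1875)
  lambda* = (-2.5312)
  f(x*)   = 1.8594

x* = (-0.4062, 0.1875), lambda* = (-2.5312)


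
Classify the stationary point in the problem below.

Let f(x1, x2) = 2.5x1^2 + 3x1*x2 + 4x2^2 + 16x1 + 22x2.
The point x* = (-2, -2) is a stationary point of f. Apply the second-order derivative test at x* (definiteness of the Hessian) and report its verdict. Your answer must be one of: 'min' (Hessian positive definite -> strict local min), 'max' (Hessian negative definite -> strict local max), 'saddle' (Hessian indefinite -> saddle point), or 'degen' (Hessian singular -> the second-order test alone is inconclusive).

Compute the Hessian H = grad^2 f:
  H = [[5, 3], [3, 8]]
Verify stationarity: grad f(x*) = H x* + g = (0, 0).
Eigenvalues of H: 3.1459, 9.8541.
Both eigenvalues > 0, so H is positive definite -> x* is a strict local min.

min


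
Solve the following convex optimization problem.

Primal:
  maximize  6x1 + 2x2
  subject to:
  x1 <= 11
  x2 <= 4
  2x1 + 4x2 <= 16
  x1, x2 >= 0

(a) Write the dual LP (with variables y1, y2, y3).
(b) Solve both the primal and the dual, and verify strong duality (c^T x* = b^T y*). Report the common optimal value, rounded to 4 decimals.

The standard primal-dual pair for 'max c^T x s.t. A x <= b, x >= 0' is:
  Dual:  min b^T y  s.t.  A^T y >= c,  y >= 0.

So the dual LP is:
  minimize  11y1 + 4y2 + 16y3
  subject to:
    y1 + 2y3 >= 6
    y2 + 4y3 >= 2
    y1, y2, y3 >= 0

Solving the primal: x* = (8, 0).
  primal value c^T x* = 48.
Solving the dual: y* = (0, 0, 3).
  dual value b^T y* = 48.
Strong duality: c^T x* = b^T y*. Confirmed.

48


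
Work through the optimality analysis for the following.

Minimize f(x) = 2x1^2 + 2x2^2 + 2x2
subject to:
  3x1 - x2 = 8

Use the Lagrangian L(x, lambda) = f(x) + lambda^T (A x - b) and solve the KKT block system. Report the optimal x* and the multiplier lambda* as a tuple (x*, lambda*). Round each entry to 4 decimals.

Form the Lagrangian:
  L(x, lambda) = (1/2) x^T Q x + c^T x + lambda^T (A x - b)
Stationarity (grad_x L = 0): Q x + c + A^T lambda = 0.
Primal feasibility: A x = b.

This gives the KKT block system:
  [ Q   A^T ] [ x     ]   [-c ]
  [ A    0  ] [ lambda ] = [ b ]

Solving the linear system:
  x*      = (2.25, -1.25)
  lambda* = (-3)
  f(x*)   = 10.75

x* = (2.25, -1.25), lambda* = (-3)


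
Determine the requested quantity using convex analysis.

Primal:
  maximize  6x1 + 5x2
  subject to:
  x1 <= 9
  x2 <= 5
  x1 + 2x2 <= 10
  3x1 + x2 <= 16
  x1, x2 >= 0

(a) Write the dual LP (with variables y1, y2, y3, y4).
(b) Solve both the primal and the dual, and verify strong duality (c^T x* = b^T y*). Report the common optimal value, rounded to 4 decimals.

The standard primal-dual pair for 'max c^T x s.t. A x <= b, x >= 0' is:
  Dual:  min b^T y  s.t.  A^T y >= c,  y >= 0.

So the dual LP is:
  minimize  9y1 + 5y2 + 10y3 + 16y4
  subject to:
    y1 + y3 + 3y4 >= 6
    y2 + 2y3 + y4 >= 5
    y1, y2, y3, y4 >= 0

Solving the primal: x* = (4.4, 2.8).
  primal value c^T x* = 40.4.
Solving the dual: y* = (0, 0, 1.8, 1.4).
  dual value b^T y* = 40.4.
Strong duality: c^T x* = b^T y*. Confirmed.

40.4
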